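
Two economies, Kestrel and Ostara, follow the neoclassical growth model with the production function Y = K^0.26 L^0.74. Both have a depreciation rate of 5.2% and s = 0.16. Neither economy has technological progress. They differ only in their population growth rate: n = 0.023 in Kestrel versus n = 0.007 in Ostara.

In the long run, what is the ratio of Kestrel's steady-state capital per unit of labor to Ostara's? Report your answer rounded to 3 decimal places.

Steady-state k* = [s/(n + δ)]^(1/(1−α)), so the ratio is [ (s_K/(n + δ)_K) / (s_O/(n + δ)_O) ]^1.3514.
s_K/(n + δ)_K = 0.16/0.075 = 2.1333; s_O/(n + δ)_O = 0.16/0.059 = 2.7119.
Ratio = (2.1333/2.7119)^1.3514 = 0.7866^1.3514 ≈ 0.7230

ratio ≈ 0.723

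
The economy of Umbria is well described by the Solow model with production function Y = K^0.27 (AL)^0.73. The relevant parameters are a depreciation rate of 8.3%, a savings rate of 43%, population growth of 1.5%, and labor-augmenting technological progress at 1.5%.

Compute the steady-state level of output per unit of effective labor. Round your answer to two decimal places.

y* ≈ 1.64

In steady state, investment equals break-even investment: s·k^α = (n + g + δ)·k.
Rearranging, k^(1−α) = s / (n + g + δ).
k^0.73 = 0.43 / (0.015 + 0.015 + 0.083) = 0.43 / 0.113 = 3.8053
k* = 3.8053^(1/0.73) ≈ 6.2381
y* = (k*)^α = 6.2381^0.27 ≈ 1.6393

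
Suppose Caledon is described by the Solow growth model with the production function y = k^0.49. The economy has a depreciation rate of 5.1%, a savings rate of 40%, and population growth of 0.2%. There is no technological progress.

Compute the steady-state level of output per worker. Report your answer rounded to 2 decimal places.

At the steady state, Δk = 0, so s·k^α = (n + δ)·k.
Dividing both sides by k: k^(1−α) = s / (n + δ).
k^0.51 = 0.40 / (0.002 + 0.051) = 0.40 / 0.053 = 7.5472
k* = 7.5472^(1/0.51) ≈ 52.6197
y* = (k*)^α = 52.6197^0.49 ≈ 6.9721

y* = 6.97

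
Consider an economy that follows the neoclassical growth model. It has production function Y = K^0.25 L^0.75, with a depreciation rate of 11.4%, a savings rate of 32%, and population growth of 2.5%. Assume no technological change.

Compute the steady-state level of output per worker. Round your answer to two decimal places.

Steady state requires s·f(k) = (n + δ)·k, i.e. s·k^α = (n + δ)·k.
Dividing both sides by k: k^(1−α) = s / (n + δ).
k^0.75 = 0.32 / (0.025 + 0.114) = 0.32 / 0.139 = 2.3022
k* = 2.3022^(1/0.75) ≈ 3.0399
y* = (k*)^α = 3.0399^0.25 ≈ 1.3204

y* ≈ 1.32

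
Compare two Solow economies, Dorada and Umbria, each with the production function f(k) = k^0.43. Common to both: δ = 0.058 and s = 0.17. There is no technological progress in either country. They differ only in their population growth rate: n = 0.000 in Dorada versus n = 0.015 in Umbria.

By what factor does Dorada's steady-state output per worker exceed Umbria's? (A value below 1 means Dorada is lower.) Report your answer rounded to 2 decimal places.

y*_D / y*_U ≈ 1.19

Steady-state y* = [s/(n + δ)]^(α/(1−α)), so the ratio is [ (s_D/(n + δ)_D) / (s_U/(n + δ)_U) ]^0.7544.
s_D/(n + δ)_D = 0.17/0.058 = 2.9310; s_U/(n + δ)_U = 0.17/0.073 = 2.3288.
Ratio = (2.9310/2.3288)^0.7544 = 1.2586^0.7544 ≈ 1.1895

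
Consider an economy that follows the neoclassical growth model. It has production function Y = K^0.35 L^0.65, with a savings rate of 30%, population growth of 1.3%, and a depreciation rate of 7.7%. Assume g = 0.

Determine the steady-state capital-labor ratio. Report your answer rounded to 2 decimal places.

k* = 6.37

Steady state requires s·f(k) = (n + δ)·k, i.e. s·k^α = (n + δ)·k.
Dividing both sides by k: k^(1−α) = s / (n + δ).
k^0.65 = 0.30 / (0.013 + 0.077) = 0.30 / 0.090 = 3.3333
k* = 3.3333^(1/0.65) ≈ 6.3741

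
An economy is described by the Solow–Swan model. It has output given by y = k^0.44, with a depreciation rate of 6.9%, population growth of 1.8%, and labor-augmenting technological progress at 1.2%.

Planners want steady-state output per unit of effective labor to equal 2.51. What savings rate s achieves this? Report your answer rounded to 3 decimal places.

s ≈ 0.319

At the steady state, Δk = 0, so s·k^α = (n + g + δ)·k.
Since y* = [s/(n + g + δ)]^(α/(1−α)), we have s/(n + g + δ) = (y*)^((1−α)/α) = 2.51^1.2727 = 3.2260.
Therefore s = 3.2260 × (n + g + δ) = 3.2260 × 0.099 = 0.3194.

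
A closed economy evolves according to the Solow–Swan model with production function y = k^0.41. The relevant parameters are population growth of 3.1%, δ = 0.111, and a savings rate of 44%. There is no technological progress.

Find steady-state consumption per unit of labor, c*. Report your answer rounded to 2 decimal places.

c* ≈ 1.23

In steady state, investment equals break-even investment: s·k^α = (n + δ)·k.
Rearranging, k^(1−α) = s / (n + δ).
k^0.59 = 0.44 / (0.031 + 0.111) = 0.44 / 0.142 = 3.0986
k* = 3.0986^(1/0.59) ≈ 6.7996
y* = (k*)^α = 6.7996^0.41 ≈ 2.1944
c* = (1 − s)·y* = (1 − 0.44) × 2.1944 ≈ 1.2289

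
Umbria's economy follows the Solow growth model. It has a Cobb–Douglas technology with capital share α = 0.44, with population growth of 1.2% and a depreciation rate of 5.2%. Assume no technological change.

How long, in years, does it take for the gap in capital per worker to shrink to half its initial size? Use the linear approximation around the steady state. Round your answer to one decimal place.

Near the steady state the convergence rate is λ = (1 − α)(n + δ).
λ = (1 − 0.44) × 0.064 = 0.56 × 0.064 = 0.03584
Half-life = ln 2 / λ = 0.6931 / 0.03584 ≈ 19.34 years

about 19.3 years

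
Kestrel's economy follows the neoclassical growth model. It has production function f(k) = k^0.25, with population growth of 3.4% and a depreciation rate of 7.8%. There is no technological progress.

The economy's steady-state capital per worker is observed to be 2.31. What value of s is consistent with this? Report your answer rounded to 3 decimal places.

In steady state, investment equals break-even investment: s·k^α = (n + δ)·k.
So s / (n + δ) = (k*)^(1−α) = 2.31^0.75 = 1.8737.
Therefore s = 1.8737 × (n + δ) = 1.8737 × 0.112 = 0.2099.

s ≈ 0.210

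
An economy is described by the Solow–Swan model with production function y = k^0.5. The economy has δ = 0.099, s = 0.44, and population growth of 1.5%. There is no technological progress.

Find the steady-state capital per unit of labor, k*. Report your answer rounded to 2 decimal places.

At the steady state, Δk = 0, so s·k^α = (n + δ)·k.
Dividing both sides by k: k^(1−α) = s / (n + δ).
k^0.5 = 0.44 / (0.015 + 0.099) = 0.44 / 0.114 = 3.8596
k* = 3.8596^(1/0.5) ≈ 14.8965

k* ≈ 14.90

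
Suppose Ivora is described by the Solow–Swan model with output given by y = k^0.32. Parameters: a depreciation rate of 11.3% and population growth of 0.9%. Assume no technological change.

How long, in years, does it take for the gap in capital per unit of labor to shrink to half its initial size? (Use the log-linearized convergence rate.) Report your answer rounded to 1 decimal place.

Near the steady state the convergence rate is λ = (1 − α)(n + δ).
λ = (1 − 0.32) × 0.122 = 0.68 × 0.122 = 0.08296
Half-life = ln 2 / λ = 0.6931 / 0.08296 ≈ 8.35 years

t_½ ≈ 8.4 years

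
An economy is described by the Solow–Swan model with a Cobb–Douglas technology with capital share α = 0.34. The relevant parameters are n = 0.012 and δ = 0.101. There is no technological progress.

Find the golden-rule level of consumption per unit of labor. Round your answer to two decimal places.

At the golden rule, f'(k) = n + δ, so α·k^(α−1) = n + δ and k_gold = (α/(n + δ))^(1/(1−α)).
k_gold = (0.34/0.113)^(1/0.66) = 3.0088^1.5152 ≈ 5.3072
c_gold = f(k_gold) − (n + δ)·k_gold = 1.7638 − 0.113×5.3072 ≈ 1.1641

c_gold ≈ 1.16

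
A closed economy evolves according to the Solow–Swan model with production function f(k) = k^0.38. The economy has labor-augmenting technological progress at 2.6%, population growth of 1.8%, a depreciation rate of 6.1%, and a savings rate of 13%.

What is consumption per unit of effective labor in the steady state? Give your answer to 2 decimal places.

Steady state requires s·f(k) = (n + g + δ)·k, i.e. s·k^α = (n + g + δ)·k.
Rearranging, k^(1−α) = s / (n + g + δ).
k^0.62 = 0.13 / (0.018 + 0.026 + 0.061) = 0.13 / 0.105 = 1.2381
k* = 1.2381^(1/0.62) ≈ 1.4113
y* = (k*)^α = 1.4113^0.38 ≈ 1.1399
c* = (1 − s)·y* = (1 − 0.13) × 1.1399 ≈ 0.9917

c* = 0.99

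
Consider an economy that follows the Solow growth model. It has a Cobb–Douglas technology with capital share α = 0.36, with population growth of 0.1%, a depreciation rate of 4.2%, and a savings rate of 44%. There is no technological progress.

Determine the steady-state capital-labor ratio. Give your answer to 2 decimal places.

Steady state requires s·f(k) = (n + δ)·k, i.e. s·k^α = (n + δ)·k.
Rearranging, k^(1−α) = s / (n + δ).
k^0.64 = 0.44 / (0.001 + 0.042) = 0.44 / 0.043 = 10.2326
k* = 10.2326^(1/0.64) ≈ 37.8532

k* ≈ 37.85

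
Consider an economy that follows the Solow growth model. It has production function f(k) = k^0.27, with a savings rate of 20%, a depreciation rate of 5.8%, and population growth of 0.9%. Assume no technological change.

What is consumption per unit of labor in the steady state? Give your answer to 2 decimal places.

c* ≈ 1.20

At the steady state, Δk = 0, so s·k^α = (n + δ)·k.
Rearranging, k^(1−α) = s / (n + δ).
k^0.73 = 0.20 / (0.009 + 0.058) = 0.20 / 0.067 = 2.9851
k* = 2.9851^(1/0.73) ≈ 4.4733
y* = (k*)^α = 4.4733^0.27 ≈ 1.4985
c* = (1 − s)·y* = (1 − 0.20) × 1.4985 ≈ 1.1988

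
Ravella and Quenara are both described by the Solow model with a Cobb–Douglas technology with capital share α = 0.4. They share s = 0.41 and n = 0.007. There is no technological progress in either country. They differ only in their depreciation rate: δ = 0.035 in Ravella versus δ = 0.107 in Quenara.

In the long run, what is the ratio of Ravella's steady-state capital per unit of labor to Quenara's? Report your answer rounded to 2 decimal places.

ratio ≈ 5.28

Steady-state k* = [s/(n + δ)]^(1/(1−α)), so the ratio is [ (s_R/(n + δ)_R) / (s_Q/(n + δ)_Q) ]^1.6667.
s_R/(n + δ)_R = 0.41/0.042 = 9.7619; s_Q/(n + δ)_Q = 0.41/0.114 = 3.5965.
Ratio = (9.7619/3.5965)^1.6667 = 2.7143^1.6667 ≈ 5.2817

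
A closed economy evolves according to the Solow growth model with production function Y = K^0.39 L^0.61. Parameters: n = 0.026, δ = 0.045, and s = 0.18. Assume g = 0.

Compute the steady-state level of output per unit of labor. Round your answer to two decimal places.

y* ≈ 1.81

At the steady state, Δk = 0, so s·k^α = (n + δ)·k.
Rearranging, k^(1−α) = s / (n + δ).
k^0.61 = 0.18 / (0.026 + 0.045) = 0.18 / 0.071 = 2.5352
k* = 2.5352^(1/0.61) ≈ 4.5953
y* = (k*)^α = 4.5953^0.39 ≈ 1.8126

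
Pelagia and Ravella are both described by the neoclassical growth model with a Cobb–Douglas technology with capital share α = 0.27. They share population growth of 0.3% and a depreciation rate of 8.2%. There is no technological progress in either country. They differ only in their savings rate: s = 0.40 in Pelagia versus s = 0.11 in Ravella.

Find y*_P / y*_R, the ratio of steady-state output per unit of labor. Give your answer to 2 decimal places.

y*_P / y*_R ≈ 1.61

Steady-state y* = [s/(n + δ)]^(α/(1−α)), so the ratio is [ (s_P/(n + δ)_P) / (s_R/(n + δ)_R) ]^0.3699.
s_P/(n + δ)_P = 0.40/0.085 = 4.7059; s_R/(n + δ)_R = 0.11/0.085 = 1.2941.
Ratio = (4.7059/1.2941)^0.3699 = 3.6364^0.3699 ≈ 1.6121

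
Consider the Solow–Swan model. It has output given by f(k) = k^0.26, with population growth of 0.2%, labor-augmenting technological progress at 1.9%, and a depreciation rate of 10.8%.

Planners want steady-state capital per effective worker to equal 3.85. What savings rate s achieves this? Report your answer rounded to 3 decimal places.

s ≈ 0.350

Steady state requires s·f(k) = (n + g + δ)·k, i.e. s·k^α = (n + g + δ)·k.
So s / (n + g + δ) = (k*)^(1−α) = 3.85^0.74 = 2.7117.
Therefore s = 2.7117 × (n + g + δ) = 2.7117 × 0.129 = 0.3498.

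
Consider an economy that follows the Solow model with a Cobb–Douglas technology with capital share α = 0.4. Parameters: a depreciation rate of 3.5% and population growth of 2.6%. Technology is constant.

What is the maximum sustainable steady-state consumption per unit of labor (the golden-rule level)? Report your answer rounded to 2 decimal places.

At the golden rule, f'(k) = n + δ, so α·k^(α−1) = n + δ and k_gold = (α/(n + δ))^(1/(1−α)).
k_gold = (0.4/0.061)^(1/0.6) = 6.5574^1.6667 ≈ 22.9745
c_gold = f(k_gold) − (n + δ)·k_gold = 3.5035 − 0.061×22.9745 ≈ 2.1021

c_gold ≈ 2.10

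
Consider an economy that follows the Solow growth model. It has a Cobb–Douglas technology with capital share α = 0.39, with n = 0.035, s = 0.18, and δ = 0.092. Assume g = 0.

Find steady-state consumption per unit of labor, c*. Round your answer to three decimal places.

In steady state, investment equals break-even investment: s·k^α = (n + δ)·k.
Rearranging, k^(1−α) = s / (n + δ).
k^0.61 = 0.18 / (0.035 + 0.092) = 0.18 / 0.127 = 1.4173
k* = 1.4173^(1/0.61) ≈ 1.7713
y* = (k*)^α = 1.7713^0.39 ≈ 1.2498
c* = (1 − s)·y* = (1 − 0.18) × 1.2498 ≈ 1.0248

c* = 1.025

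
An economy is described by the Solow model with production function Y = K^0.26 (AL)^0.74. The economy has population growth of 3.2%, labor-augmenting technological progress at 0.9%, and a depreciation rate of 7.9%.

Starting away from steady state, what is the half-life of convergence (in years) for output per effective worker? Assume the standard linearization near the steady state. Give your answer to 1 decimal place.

half-life ≈ 7.8 years

Near the steady state the convergence rate is λ = (1 − α)(n + g + δ).
λ = (1 − 0.26) × 0.120 = 0.74 × 0.120 = 0.0888
Half-life = ln 2 / λ = 0.6931 / 0.0888 ≈ 7.81 years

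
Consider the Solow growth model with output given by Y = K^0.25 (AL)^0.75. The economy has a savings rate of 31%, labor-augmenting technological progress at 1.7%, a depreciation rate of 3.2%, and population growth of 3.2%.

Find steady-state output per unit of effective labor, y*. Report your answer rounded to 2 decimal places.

y* ≈ 1.56

At the steady state, Δk = 0, so s·k^α = (n + g + δ)·k.
Rearranging, k^(1−α) = s / (n + g + δ).
k^0.75 = 0.31 / (0.032 + 0.017 + 0.032) = 0.31 / 0.081 = 3.8272
k* = 3.8272^(1/0.75) ≈ 5.9865
y* = (k*)^α = 5.9865^0.25 ≈ 1.5642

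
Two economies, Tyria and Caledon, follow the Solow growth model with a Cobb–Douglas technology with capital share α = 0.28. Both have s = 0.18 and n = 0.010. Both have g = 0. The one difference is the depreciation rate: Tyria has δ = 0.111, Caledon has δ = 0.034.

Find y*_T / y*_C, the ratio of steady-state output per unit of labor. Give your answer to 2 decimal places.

Steady-state y* = [s/(n + δ)]^(α/(1−α)), so the ratio is [ (s_T/(n + δ)_T) / (s_C/(n + δ)_C) ]^0.3889.
s_T/(n + δ)_T = 0.18/0.121 = 1.4876; s_C/(n + δ)_C = 0.18/0.044 = 4.0909.
Ratio = (1.4876/4.0909)^0.3889 = 0.3636^0.3889 ≈ 0.6747

y*_T / y*_C ≈ 0.67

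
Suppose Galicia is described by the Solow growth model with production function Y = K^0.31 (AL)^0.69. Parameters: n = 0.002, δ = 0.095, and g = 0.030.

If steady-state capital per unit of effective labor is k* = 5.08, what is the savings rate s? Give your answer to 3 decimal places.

In steady state, investment equals break-even investment: s·k^α = (n + g + δ)·k.
So s / (n + g + δ) = (k*)^(1−α) = 5.08^0.69 = 3.0693.
Therefore s = 3.0693 × (n + g + δ) = 3.0693 × 0.127 = 0.3898.

s ≈ 0.390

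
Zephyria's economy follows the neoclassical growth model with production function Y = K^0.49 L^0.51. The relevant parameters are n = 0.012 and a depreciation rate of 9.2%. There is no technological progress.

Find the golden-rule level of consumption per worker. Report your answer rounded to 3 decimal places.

c_gold ≈ 2.261

At the golden rule, f'(k) = n + δ, so α·k^(α−1) = n + δ and k_gold = (α/(n + δ))^(1/(1−α)).
k_gold = (0.49/0.104)^(1/0.51) = 4.7115^1.9608 ≈ 20.8896
c_gold = f(k_gold) − (n + δ)·k_gold = 4.4337 − 0.104×20.8896 ≈ 2.2612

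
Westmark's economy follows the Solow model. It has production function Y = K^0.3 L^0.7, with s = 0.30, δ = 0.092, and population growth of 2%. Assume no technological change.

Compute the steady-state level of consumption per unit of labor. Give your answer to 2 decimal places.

c* = 1.07

In steady state, investment equals break-even investment: s·k^α = (n + δ)·k.
Rearranging, k^(1−α) = s / (n + δ).
k^0.7 = 0.30 / (0.020 + 0.092) = 0.30 / 0.112 = 2.6786
k* = 2.6786^(1/0.7) ≈ 4.0860
y* = (k*)^α = 4.0860^0.3 ≈ 1.5254
c* = (1 − s)·y* = (1 − 0.30) × 1.5254 ≈ 1.0678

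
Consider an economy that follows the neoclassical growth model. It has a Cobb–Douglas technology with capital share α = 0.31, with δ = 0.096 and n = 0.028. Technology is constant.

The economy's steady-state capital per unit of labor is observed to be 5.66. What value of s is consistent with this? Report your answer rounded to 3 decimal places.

s ≈ 0.410

At the steady state, Δk = 0, so s·k^α = (n + δ)·k.
So s / (n + δ) = (k*)^(1−α) = 5.66^0.69 = 3.3071.
Therefore s = 3.3071 × (n + δ) = 3.3071 × 0.124 = 0.4101.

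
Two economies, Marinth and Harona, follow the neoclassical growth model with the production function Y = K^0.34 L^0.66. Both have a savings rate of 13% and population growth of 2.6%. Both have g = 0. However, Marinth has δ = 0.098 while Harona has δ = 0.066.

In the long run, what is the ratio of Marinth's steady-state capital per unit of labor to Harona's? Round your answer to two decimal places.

Steady-state k* = [s/(n + δ)]^(1/(1−α)), so the ratio is [ (s_M/(n + δ)_M) / (s_H/(n + δ)_H) ]^1.5152.
s_M/(n + δ)_M = 0.13/0.124 = 1.0484; s_H/(n + δ)_H = 0.13/0.092 = 1.4130.
Ratio = (1.0484/1.4130)^1.5152 = 0.7420^1.5152 ≈ 0.6363

ratio ≈ 0.64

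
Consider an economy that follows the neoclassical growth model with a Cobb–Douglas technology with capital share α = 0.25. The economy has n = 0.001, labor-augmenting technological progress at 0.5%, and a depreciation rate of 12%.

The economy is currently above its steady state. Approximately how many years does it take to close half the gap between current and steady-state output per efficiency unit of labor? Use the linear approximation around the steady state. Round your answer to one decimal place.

Near the steady state the convergence rate is λ = (1 − α)(n + g + δ).
λ = (1 − 0.25) × 0.126 = 0.75 × 0.126 = 0.0945
Half-life = ln 2 / λ = 0.6931 / 0.0945 ≈ 7.33 years

t_½ ≈ 7.3 years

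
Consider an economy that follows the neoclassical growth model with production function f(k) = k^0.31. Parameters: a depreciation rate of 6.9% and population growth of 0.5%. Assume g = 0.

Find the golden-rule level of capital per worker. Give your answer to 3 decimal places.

The golden rule sets f'(k) = n + δ, i.e. α·k^(α−1) = n + δ.
So k^(1−α) = α / (n + δ) = 0.31 / 0.074 = 4.1892.
k_gold = 4.1892^(1/0.69) ≈ 7.9733

k_gold ≈ 7.973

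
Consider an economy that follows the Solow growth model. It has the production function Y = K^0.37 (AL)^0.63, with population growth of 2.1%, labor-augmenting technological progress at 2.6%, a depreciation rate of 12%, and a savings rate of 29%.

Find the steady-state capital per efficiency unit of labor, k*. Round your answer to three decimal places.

k* = 2.401

Steady state requires s·f(k) = (n + g + δ)·k, i.e. s·k^α = (n + g + δ)·k.
Rearranging, k^(1−α) = s / (n + g + δ).
k^0.63 = 0.29 / (0.021 + 0.026 + 0.120) = 0.29 / 0.167 = 1.7365
k* = 1.7365^(1/0.63) ≈ 2.4012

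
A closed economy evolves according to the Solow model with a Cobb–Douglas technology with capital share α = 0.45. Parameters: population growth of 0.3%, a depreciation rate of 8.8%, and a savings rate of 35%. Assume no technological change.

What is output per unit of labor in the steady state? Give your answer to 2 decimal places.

In steady state, investment equals break-even investment: s·k^α = (n + δ)·k.
Rearranging, k^(1−α) = s / (n + δ).
k^0.55 = 0.35 / (0.003 + 0.088) = 0.35 / 0.091 = 3.8462
k* = 3.8462^(1/0.55) ≈ 11.5796
y* = (k*)^α = 11.5796^0.45 ≈ 3.0107

y* = 3.01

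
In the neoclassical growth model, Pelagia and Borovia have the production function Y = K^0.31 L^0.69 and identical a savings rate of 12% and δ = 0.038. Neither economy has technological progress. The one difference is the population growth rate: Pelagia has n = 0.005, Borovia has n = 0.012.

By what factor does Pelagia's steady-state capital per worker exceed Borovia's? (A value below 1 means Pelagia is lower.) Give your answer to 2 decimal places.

ratio ≈ 1.24

Steady-state k* = [s/(n + δ)]^(1/(1−α)), so the ratio is [ (s_P/(n + δ)_P) / (s_B/(n + δ)_B) ]^1.4493.
s_P/(n + δ)_P = 0.12/0.043 = 2.7907; s_B/(n + δ)_B = 0.12/0.050 = 2.4000.
Ratio = (2.7907/2.4000)^1.4493 = 1.1628^1.4493 ≈ 1.2443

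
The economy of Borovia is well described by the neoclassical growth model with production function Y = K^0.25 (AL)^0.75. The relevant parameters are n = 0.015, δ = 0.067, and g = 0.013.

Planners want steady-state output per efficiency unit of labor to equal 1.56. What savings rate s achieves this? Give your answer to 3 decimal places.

s ≈ 0.361

Steady state requires s·f(k) = (n + g + δ)·k, i.e. s·k^α = (n + g + δ)·k.
Since y* = [s/(n + g + δ)]^(α/(1−α)), we have s/(n + g + δ) = (y*)^((1−α)/α) = 1.56^3 = 3.7964.
Therefore s = 3.7964 × (n + g + δ) = 3.7964 × 0.095 = 0.3607.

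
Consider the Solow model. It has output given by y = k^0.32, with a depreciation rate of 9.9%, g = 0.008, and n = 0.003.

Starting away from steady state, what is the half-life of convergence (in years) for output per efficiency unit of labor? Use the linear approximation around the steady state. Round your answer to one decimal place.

t_½ ≈ 9.3 years

Near the steady state the convergence rate is λ = (1 − α)(n + g + δ).
λ = (1 − 0.32) × 0.110 = 0.68 × 0.110 = 0.0748
Half-life = ln 2 / λ = 0.6931 / 0.0748 ≈ 9.27 years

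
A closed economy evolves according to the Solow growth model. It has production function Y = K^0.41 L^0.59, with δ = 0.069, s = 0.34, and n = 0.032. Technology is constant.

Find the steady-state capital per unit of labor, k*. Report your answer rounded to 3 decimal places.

In steady state, investment equals break-even investment: s·k^α = (n + δ)·k.
Dividing both sides by k: k^(1−α) = s / (n + δ).
k^0.59 = 0.34 / (0.032 + 0.069) = 0.34 / 0.101 = 3.3663
k* = 3.3663^(1/0.59) ≈ 7.8249

k* ≈ 7.825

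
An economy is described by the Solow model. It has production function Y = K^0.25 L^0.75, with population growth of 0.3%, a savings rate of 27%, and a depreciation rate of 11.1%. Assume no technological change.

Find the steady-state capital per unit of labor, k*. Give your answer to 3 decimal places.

At the steady state, Δk = 0, so s·k^α = (n + δ)·k.
Dividing both sides by k: k^(1−α) = s / (n + δ).
k^0.75 = 0.27 / (0.003 + 0.111) = 0.27 / 0.114 = 2.3684
k* = 2.3684^(1/0.75) ≈ 3.1570

k* ≈ 3.157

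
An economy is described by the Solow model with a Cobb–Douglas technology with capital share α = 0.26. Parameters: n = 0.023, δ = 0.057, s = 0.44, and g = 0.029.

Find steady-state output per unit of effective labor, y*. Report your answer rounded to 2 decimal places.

y* = 1.63

Steady state requires s·f(k) = (n + g + δ)·k, i.e. s·k^α = (n + g + δ)·k.
Rearranging, k^(1−α) = s / (n + g + δ).
k^0.74 = 0.44 / (0.023 + 0.029 + 0.057) = 0.44 / 0.109 = 4.0367
k* = 4.0367^(1/0.74) ≈ 6.5911
y* = (k*)^α = 6.5911^0.26 ≈ 1.6328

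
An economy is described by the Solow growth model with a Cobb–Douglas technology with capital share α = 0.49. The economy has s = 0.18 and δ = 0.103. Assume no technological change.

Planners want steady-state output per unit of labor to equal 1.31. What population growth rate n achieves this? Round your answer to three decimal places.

Steady state requires s·f(k) = (n + δ)·k, i.e. s·k^α = (n + δ)·k.
Since y* = [s/(n + δ)]^(α/(1−α)), we have s/(n + δ) = (y*)^((1−α)/α) = 1.31^1.0408 = 1.3245.
Therefore n + δ = s / 1.3245 = 0.18 / 1.3245 = 0.1359, so n = 0.1359 − 0.103 = 0.0329.

n ≈ 0.033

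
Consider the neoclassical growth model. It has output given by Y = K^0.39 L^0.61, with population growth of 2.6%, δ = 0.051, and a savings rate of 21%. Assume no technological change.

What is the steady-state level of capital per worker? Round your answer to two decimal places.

k* ≈ 5.18

In steady state, investment equals break-even investment: s·k^α = (n + δ)·k.
Rearranging, k^(1−α) = s / (n + δ).
k^0.61 = 0.21 / (0.026 + 0.051) = 0.21 / 0.077 = 2.7273
k* = 2.7273^(1/0.61) ≈ 5.1798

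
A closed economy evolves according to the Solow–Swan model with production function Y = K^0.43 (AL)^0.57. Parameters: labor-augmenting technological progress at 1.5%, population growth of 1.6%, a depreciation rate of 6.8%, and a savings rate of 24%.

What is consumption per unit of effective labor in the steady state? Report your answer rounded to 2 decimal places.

c* = 1.48

At the steady state, Δk = 0, so s·k^α = (n + g + δ)·k.
Dividing both sides by k: k^(1−α) = s / (n + g + δ).
k^0.57 = 0.24 / (0.016 + 0.015 + 0.068) = 0.24 / 0.099 = 2.4242
k* = 2.4242^(1/0.57) ≈ 4.7280
y* = (k*)^α = 4.7280^0.43 ≈ 1.9503
c* = (1 − s)·y* = (1 − 0.24) × 1.9503 ≈ 1.4822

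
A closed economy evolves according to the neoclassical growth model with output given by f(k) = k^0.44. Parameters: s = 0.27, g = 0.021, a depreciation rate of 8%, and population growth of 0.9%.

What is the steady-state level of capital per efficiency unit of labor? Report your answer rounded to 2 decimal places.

In steady state, investment equals break-even investment: s·k^α = (n + g + δ)·k.
Dividing both sides by k: k^(1−α) = s / (n + g + δ).
k^0.56 = 0.27 / (0.009 + 0.021 + 0.080) = 0.27 / 0.110 = 2.4545
k* = 2.4545^(1/0.56) ≈ 4.9701

k* ≈ 4.97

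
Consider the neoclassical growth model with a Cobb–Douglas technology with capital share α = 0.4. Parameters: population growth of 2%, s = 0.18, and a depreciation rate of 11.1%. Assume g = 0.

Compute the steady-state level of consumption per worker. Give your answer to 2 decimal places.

c* = 1.01

Steady state requires s·f(k) = (n + δ)·k, i.e. s·k^α = (n + δ)·k.
Dividing both sides by k: k^(1−α) = s / (n + δ).
k^0.6 = 0.18 / (0.020 + 0.111) = 0.18 / 0.131 = 1.3740
k* = 1.3740^(1/0.6) ≈ 1.6982
y* = (k*)^α = 1.6982^0.4 ≈ 1.2359
c* = (1 − s)·y* = (1 − 0.18) × 1.2359 ≈ 1.0134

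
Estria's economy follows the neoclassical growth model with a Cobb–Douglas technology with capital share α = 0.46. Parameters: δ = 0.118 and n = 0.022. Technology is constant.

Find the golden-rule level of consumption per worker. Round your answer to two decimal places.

c_gold ≈ 1.49

At the golden rule, f'(k) = n + δ, so α·k^(α−1) = n + δ and k_gold = (α/(n + δ))^(1/(1−α)).
k_gold = (0.46/0.140)^(1/0.54) = 3.2857^1.8519 ≈ 9.0520
c_gold = f(k_gold) − (n + δ)·k_gold = 2.7549 − 0.140×9.0520 ≈ 1.4876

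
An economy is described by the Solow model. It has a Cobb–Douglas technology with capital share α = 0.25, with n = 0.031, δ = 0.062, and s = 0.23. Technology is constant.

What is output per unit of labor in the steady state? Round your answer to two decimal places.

Steady state requires s·f(k) = (n + δ)·k, i.e. s·k^α = (n + δ)·k.
Rearranging, k^(1−α) = s / (n + δ).
k^0.75 = 0.23 / (0.031 + 0.062) = 0.23 / 0.093 = 2.4731
k* = 2.4731^(1/0.75) ≈ 3.3444
y* = (k*)^α = 3.3444^0.25 ≈ 1.3523

y* = 1.35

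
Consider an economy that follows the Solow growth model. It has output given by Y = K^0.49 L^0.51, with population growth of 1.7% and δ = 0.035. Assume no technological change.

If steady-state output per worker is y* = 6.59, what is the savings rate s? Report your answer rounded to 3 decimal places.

At the steady state, Δk = 0, so s·k^α = (n + δ)·k.
Since y* = [s/(n + δ)]^(α/(1−α)), we have s/(n + δ) = (y*)^((1−α)/α) = 6.59^1.0408 = 7.1170.
Therefore s = 7.1170 × (n + δ) = 7.1170 × 0.052 = 0.3701.

s ≈ 0.370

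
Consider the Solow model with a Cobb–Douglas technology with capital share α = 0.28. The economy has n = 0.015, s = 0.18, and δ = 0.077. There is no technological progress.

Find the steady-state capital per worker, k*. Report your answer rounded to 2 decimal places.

In steady state, investment equals break-even investment: s·k^α = (n + δ)·k.
Dividing both sides by k: k^(1−α) = s / (n + δ).
k^0.72 = 0.18 / (0.015 + 0.077) = 0.18 / 0.092 = 1.9565
k* = 1.9565^(1/0.72) ≈ 2.5400

k* = 2.54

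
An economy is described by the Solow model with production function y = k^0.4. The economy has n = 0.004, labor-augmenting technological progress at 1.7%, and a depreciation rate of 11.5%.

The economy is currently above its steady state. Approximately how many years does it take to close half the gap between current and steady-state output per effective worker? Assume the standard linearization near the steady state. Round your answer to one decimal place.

Near the steady state the convergence rate is λ = (1 − α)(n + g + δ).
λ = (1 − 0.4) × 0.136 = 0.6 × 0.136 = 0.0816
Half-life = ln 2 / λ = 0.6931 / 0.0816 ≈ 8.49 years

half-life ≈ 8.5 years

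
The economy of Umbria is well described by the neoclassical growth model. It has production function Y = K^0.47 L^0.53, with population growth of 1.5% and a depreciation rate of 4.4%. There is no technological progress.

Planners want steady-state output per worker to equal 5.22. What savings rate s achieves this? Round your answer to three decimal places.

At the steady state, Δk = 0, so s·k^α = (n + δ)·k.
Since y* = [s/(n + δ)]^(α/(1−α)), we have s/(n + δ) = (y*)^((1−α)/α) = 5.22^1.1277 = 6.4464.
Therefore s = 6.4464 × (n + δ) = 6.4464 × 0.059 = 0.3803.

s ≈ 0.380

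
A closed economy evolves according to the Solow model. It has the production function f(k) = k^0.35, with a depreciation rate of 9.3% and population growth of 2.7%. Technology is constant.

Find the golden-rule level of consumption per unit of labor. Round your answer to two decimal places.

c_gold ≈ 1.16

At the golden rule, f'(k) = n + δ, so α·k^(α−1) = n + δ and k_gold = (α/(n + δ))^(1/(1−α)).
k_gold = (0.35/0.120)^(1/0.65) = 2.9167^1.5385 ≈ 5.1908
c_gold = f(k_gold) − (n + δ)·k_gold = 1.7796 − 0.120×5.1908 ≈ 1.1567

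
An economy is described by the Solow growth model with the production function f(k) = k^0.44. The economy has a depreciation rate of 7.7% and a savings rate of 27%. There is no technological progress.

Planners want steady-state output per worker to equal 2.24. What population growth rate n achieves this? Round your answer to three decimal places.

n ≈ 0.020

In steady state, investment equals break-even investment: s·k^α = (n + δ)·k.
Since y* = [s/(n + δ)]^(α/(1−α)), we have s/(n + δ) = (y*)^((1−α)/α) = 2.24^1.2727 = 2.7910.
Therefore n + δ = s / 2.7910 = 0.27 / 2.7910 = 0.0967, so n = 0.0967 − 0.077 = 0.0197.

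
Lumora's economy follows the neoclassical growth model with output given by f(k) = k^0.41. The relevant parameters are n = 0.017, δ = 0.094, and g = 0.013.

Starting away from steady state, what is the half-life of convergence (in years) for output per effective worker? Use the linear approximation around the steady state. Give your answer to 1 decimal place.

t_½ ≈ 9.5 years

Near the steady state the convergence rate is λ = (1 − α)(n + g + δ).
λ = (1 − 0.41) × 0.124 = 0.59 × 0.124 = 0.07316
Half-life = ln 2 / λ = 0.6931 / 0.07316 ≈ 9.47 years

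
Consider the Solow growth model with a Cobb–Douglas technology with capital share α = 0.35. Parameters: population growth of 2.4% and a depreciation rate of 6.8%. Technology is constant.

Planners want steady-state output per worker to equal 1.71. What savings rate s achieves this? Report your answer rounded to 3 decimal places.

s ≈ 0.249

In steady state, investment equals break-even investment: s·k^α = (n + δ)·k.
Since y* = [s/(n + δ)]^(α/(1−α)), we have s/(n + δ) = (y*)^((1−α)/α) = 1.71^1.8571 = 2.7083.
Therefore s = 2.7083 × (n + δ) = 2.7083 × 0.092 = 0.2492.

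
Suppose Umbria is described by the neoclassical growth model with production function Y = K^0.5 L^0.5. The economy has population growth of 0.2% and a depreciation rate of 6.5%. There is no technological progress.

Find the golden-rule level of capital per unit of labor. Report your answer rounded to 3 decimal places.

k_gold ≈ 55.692

The golden rule sets f'(k) = n + δ, i.e. α·k^(α−1) = n + δ.
So k^(1−α) = α / (n + δ) = 0.5 / 0.067 = 7.4627.
k_gold = 7.4627^(1/0.5) ≈ 55.6919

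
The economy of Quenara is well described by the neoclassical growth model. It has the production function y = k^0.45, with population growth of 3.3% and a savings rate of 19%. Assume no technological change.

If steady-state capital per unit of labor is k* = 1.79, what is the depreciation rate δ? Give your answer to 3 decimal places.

δ ≈ 0.105

At the steady state, Δk = 0, so s·k^α = (n + δ)·k.
So s / (n + δ) = (k*)^(1−α) = 1.79^0.55 = 1.3774.
Therefore n + δ = s / 1.3774 = 0.19 / 1.3774 = 0.1379, so δ = 0.1379 − 0.033 = 0.1049.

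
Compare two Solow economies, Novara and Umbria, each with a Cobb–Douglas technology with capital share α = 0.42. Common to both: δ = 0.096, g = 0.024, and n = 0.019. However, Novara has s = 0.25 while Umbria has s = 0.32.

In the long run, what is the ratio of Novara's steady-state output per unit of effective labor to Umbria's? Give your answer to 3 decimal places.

Steady-state y* = [s/(n + g + δ)]^(α/(1−α)), so the ratio is [ (s_N/(n + g + δ)_N) / (s_U/(n + g + δ)_U) ]^0.7241.
s_N/(n + g + δ)_N = 0.25/0.139 = 1.7986; s_U/(n + g + δ)_U = 0.32/0.139 = 2.3022.
Ratio = (1.7986/2.3022)^0.7241 = 0.7813^0.7241 ≈ 0.8364

y*_N / y*_U ≈ 0.836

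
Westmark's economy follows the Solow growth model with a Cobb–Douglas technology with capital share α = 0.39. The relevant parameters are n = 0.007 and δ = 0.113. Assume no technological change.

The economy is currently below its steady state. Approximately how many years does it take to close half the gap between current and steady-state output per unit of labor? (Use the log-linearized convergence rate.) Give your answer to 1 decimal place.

about 9.5 years

Near the steady state the convergence rate is λ = (1 − α)(n + δ).
λ = (1 − 0.39) × 0.120 = 0.61 × 0.120 = 0.0732
Half-life = ln 2 / λ = 0.6931 / 0.0732 ≈ 9.47 years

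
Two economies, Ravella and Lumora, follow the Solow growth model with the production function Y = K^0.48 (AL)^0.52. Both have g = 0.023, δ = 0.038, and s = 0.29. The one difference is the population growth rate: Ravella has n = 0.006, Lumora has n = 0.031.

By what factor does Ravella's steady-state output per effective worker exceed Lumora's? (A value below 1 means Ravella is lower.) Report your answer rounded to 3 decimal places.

ratio ≈ 1.340

Steady-state y* = [s/(n + g + δ)]^(α/(1−α)), so the ratio is [ (s_R/(n + g + δ)_R) / (s_L/(n + g + δ)_L) ]^0.9231.
s_R/(n + g + δ)_R = 0.29/0.067 = 4.3284; s_L/(n + g + δ)_L = 0.29/0.092 = 3.1522.
Ratio = (4.3284/3.1522)^0.9231 = 1.3731^0.9231 ≈ 1.3400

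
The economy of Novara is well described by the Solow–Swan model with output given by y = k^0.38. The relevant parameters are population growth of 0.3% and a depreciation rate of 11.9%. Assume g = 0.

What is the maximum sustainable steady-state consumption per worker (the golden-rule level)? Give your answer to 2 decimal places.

c_gold ≈ 1.24

At the golden rule, f'(k) = n + δ, so α·k^(α−1) = n + δ and k_gold = (α/(n + δ))^(1/(1−α)).
k_gold = (0.38/0.122)^(1/0.62) = 3.1148^1.6129 ≈ 6.2496
c_gold = f(k_gold) − (n + δ)·k_gold = 2.0064 − 0.122×6.2496 ≈ 1.2439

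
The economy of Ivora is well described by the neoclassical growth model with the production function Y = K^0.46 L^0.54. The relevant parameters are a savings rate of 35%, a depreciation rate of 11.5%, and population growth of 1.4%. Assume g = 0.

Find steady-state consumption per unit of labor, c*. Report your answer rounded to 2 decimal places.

At the steady state, Δk = 0, so s·k^α = (n + δ)·k.
Dividing both sides by k: k^(1−α) = s / (n + δ).
k^0.54 = 0.35 / (0.014 + 0.115) = 0.35 / 0.129 = 2.7132
k* = 2.7132^(1/0.54) ≈ 6.3496
y* = (k*)^α = 6.3496^0.46 ≈ 2.3403
c* = (1 − s)·y* = (1 − 0.35) × 2.3403 ≈ 1.5212

c* = 1.52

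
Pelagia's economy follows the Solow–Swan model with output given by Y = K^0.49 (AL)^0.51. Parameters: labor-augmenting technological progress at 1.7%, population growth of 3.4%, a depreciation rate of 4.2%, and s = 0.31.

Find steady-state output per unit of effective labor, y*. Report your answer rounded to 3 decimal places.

y* = 3.180

Steady state requires s·f(k) = (n + g + δ)·k, i.e. s·k^α = (n + g + δ)·k.
Rearranging, k^(1−α) = s / (n + g + δ).
k^0.51 = 0.31 / (0.034 + 0.017 + 0.042) = 0.31 / 0.093 = 3.3333
k* = 3.3333^(1/0.51) ≈ 10.5985
y* = (k*)^α = 10.5985^0.49 ≈ 3.1796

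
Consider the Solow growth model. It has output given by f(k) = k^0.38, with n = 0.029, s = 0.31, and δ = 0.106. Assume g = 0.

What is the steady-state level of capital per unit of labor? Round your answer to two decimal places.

At the steady state, Δk = 0, so s·k^α = (n + δ)·k.
Rearranging, k^(1−α) = s / (n + δ).
k^0.62 = 0.31 / (0.029 + 0.106) = 0.31 / 0.135 = 2.2963
k* = 2.2963^(1/0.62) ≈ 3.8221

k* = 3.82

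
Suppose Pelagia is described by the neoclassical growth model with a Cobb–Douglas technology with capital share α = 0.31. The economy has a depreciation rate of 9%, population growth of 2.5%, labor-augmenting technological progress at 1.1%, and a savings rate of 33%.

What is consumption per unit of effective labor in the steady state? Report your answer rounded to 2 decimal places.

Steady state requires s·f(k) = (n + g + δ)·k, i.e. s·k^α = (n + g + δ)·k.
Rearranging, k^(1−α) = s / (n + g + δ).
k^0.69 = 0.33 / (0.025 + 0.011 + 0.090) = 0.33 / 0.126 = 2.6190
k* = 2.6190^(1/0.69) ≈ 4.0364
y* = (k*)^α = 4.0364^0.31 ≈ 1.5412
c* = (1 − s)·y* = (1 − 0.33) × 1.5412 ≈ 1.0326

c* ≈ 1.03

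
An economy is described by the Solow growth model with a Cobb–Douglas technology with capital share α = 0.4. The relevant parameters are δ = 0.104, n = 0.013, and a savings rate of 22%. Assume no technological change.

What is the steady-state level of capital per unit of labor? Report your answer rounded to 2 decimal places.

k* = 2.86

In steady state, investment equals break-even investment: s·k^α = (n + δ)·k.
Dividing both sides by k: k^(1−α) = s / (n + δ).
k^0.6 = 0.22 / (0.013 + 0.104) = 0.22 / 0.117 = 1.8803
k* = 1.8803^(1/0.6) ≈ 2.8645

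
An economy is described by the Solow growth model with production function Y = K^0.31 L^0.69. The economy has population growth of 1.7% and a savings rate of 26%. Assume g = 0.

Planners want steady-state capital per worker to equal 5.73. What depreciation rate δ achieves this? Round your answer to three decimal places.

At the steady state, Δk = 0, so s·k^α = (n + δ)·k.
So s / (n + δ) = (k*)^(1−α) = 5.73^0.69 = 3.3352.
Therefore n + δ = s / 3.3352 = 0.26 / 3.3352 = 0.0780, so δ = 0.0780 − 0.017 = 0.0610.

δ ≈ 0.061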